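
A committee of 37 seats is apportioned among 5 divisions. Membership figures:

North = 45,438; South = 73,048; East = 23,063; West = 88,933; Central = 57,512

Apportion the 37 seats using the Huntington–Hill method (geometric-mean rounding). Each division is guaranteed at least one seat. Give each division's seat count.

With divisor 7720: modified quotas North 5.886, South 9.462, East 2.987, West 11.520, Central 7.450.
Geometric-mean thresholds: North √(5·6)=5.477, South √(9·10)=9.487, East √(2·3)=2.449, West √(11·12)=11.489, Central √(7·8)=7.483.
Each quota rounded against its threshold gives North 6, South 9, East 3, West 12, Central 7 (total 37).

North 6; South 9; East 3; West 12; Central 7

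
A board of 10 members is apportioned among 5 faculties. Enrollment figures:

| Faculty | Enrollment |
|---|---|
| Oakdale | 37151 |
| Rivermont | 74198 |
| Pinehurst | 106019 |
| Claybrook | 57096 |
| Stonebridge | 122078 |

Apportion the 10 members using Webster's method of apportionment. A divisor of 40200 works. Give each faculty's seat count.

With modified divisor 40200: modified quotas Oakdale 0.924, Rivermont 1.846, Pinehurst 2.637, Claybrook 1.420, Stonebridge 3.037.
Rounding to the nearest integer: Oakdale 1, Rivermont 2, Pinehurst 3, Claybrook 1, Stonebridge 3 (total 10).

Oakdale=1; Rivermont=2; Pinehurst=3; Claybrook=1; Stonebridge=3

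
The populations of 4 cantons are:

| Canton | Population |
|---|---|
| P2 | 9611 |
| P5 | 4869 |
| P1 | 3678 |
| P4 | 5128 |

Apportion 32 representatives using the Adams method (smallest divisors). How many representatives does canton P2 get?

Standard divisor 23286/32 ≈ 727.688; standard quotas: P2 13.208, P5 6.691, P1 5.054, P4 7.047.
Rounding up gives 14, 7, 6, 8 = 35 seats, so the divisor must be adjusted.
With modified divisor 770: modified quotas P2 12.482, P5 6.323, P1 4.777, P4 6.660.
Rounding up: P2 13, P5 7, P1 5, P4 7 (total 32).
P2 receives 13.

13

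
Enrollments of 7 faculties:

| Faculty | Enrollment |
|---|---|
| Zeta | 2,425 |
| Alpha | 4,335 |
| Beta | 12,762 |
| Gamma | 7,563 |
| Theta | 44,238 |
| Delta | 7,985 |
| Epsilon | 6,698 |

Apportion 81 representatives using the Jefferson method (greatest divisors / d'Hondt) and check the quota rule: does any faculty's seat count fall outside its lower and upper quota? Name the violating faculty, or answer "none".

Theta

Standard quotas: Zeta 2.284, Alpha 4.083, Beta 12.019, Gamma 7.123, Theta 41.663, Delta 7.520, Epsilon 6.308.
Jefferson allocation: Zeta 2, Alpha 4, Beta 12, Gamma 7, Theta 43, Delta 7, Epsilon 6.
Theta has quota 41.663 (lower 41, upper 42) but receives 43 — outside the quota interval.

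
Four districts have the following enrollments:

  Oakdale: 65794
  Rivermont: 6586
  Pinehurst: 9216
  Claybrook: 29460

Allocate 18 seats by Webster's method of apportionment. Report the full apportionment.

Standard divisor 111056/18 ≈ 6169.778; standard quotas: Oakdale 10.664, Rivermont 1.067, Pinehurst 1.494, Claybrook 4.775.
Rounding to the nearest integer gives Oakdale 11, Rivermont 1, Pinehurst 1, Claybrook 5 — total 18, matching the house size, so no adjustment is needed.

Oakdale=11; Rivermont=1; Pinehurst=1; Claybrook=5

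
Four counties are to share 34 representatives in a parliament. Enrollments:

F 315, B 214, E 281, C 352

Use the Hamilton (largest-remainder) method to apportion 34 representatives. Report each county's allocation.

F: 9, B: 6, E: 8, C: 11

Standard divisor: 1162 ÷ 34 ≈ 34.176.
Standard quotas: F 9.217, B 6.262, E 8.222, C 10.299.
Lower quotas: F 9, B 6, E 8, C 10 (sum 33, leaving 1 seat).
Remainders in descending order: C 0.299, B 0.262, E 0.222, F 0.217.
Largest remainder: C receives the extra seat.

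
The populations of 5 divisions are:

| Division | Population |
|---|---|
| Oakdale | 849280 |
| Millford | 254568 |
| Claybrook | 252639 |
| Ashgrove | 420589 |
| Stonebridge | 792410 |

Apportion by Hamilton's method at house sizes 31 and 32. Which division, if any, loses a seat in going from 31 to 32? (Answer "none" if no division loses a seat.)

At 31 seats: Oakdale 10, Millford 3, Claybrook 3, Ashgrove 5, Stonebridge 10.
At 32 seats: Oakdale 11, Millford 3, Claybrook 3, Ashgrove 5, Stonebridge 10.
No division's allocation decreased.

none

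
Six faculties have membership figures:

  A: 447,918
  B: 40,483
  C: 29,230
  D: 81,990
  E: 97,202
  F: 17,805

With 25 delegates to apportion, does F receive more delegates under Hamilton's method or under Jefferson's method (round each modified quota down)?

Hamilton

Hamilton: A 16, B 1, C 1, D 3, E 3, F 1.
Jefferson: A 17, B 1, C 1, D 3, E 3, F 0.
F gets 1 under Hamilton and 0 under Jefferson.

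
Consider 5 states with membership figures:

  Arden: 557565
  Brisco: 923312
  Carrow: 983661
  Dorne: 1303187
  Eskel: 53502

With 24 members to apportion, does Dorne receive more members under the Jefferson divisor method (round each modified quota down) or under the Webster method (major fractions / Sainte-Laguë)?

Jefferson: Arden 3, Brisco 6, Carrow 6, Dorne 9, Eskel 0.
Webster: Arden 4, Brisco 6, Carrow 6, Dorne 8, Eskel 0.
Dorne gets 9 under Jefferson and 8 under Webster.

Jefferson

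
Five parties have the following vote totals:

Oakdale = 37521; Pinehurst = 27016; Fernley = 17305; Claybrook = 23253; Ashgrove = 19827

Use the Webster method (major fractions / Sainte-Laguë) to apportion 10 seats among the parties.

Standard divisor 124922/10 ≈ 12492.2; standard quotas: Oakdale 3.004, Pinehurst 2.163, Fernley 1.385, Claybrook 1.861, Ashgrove 1.587.
Rounding to the nearest integer gives Oakdale 3, Pinehurst 2, Fernley 1, Claybrook 2, Ashgrove 2 — total 10, matching the house size, so no adjustment is needed.

Oakdale 3; Pinehurst 2; Fernley 1; Claybrook 2; Ashgrove 2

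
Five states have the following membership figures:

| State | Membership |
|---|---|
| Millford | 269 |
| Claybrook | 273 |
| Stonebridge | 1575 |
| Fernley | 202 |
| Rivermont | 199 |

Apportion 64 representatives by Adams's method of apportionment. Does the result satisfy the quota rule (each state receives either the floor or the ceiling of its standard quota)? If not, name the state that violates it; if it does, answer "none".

Stonebridge

Standard quotas: Millford 6.837, Claybrook 6.939, Stonebridge 40.032, Fernley 5.134, Rivermont 5.058.
Adams allocation: Millford 7, Claybrook 7, Stonebridge 39, Fernley 6, Rivermont 5.
Stonebridge has quota 40.032 (lower 40, upper 41) but receives 39 — outside the quota interval.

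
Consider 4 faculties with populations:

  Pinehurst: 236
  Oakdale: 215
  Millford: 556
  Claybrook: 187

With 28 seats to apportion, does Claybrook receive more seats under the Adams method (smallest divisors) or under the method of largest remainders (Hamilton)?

Adams: Pinehurst 6, Oakdale 5, Millford 12, Claybrook 5.
Hamilton: Pinehurst 6, Oakdale 5, Millford 13, Claybrook 4.
Claybrook gets 5 under Adams and 4 under Hamilton.

Adams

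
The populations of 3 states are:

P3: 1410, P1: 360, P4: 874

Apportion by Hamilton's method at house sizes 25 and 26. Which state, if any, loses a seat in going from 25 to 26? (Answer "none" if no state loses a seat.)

P1

At 25 seats: P3 13, P1 4, P4 8.
At 26 seats: P3 14, P1 3, P4 9.
P1 drops from 4 to 3.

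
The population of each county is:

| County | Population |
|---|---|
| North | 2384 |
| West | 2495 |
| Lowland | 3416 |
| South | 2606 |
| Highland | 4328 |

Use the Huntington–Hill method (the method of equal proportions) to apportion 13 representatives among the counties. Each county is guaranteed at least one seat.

North 2, West 2, Lowland 3, South 2, Highland 4

With divisor 1157: modified quotas North 2.061, West 2.156, Lowland 2.952, South 2.252, Highland 3.741.
Geometric-mean thresholds: North √(2·3)=2.449, West √(2·3)=2.449, Lowland √(2·3)=2.449, South √(2·3)=2.449, Highland √(3·4)=3.464.
Each quota rounded against its threshold gives North 2, West 2, Lowland 3, South 2, Highland 4 (total 13).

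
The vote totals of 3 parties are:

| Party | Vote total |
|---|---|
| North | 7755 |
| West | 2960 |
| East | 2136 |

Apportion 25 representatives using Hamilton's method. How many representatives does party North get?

The standard divisor is 12851/25 ≈ 514.04.
Standard quotas: North 15.0864, West 5.7583, East 4.1553.
Lower quotas: North 15, West 5, East 4 (sum 24, leaving 1 seat).
Remainders in descending order: West 0.7583, East 0.1553, North 0.0864.
Largest remainder: West receives the extra seat.
North receives 15.

15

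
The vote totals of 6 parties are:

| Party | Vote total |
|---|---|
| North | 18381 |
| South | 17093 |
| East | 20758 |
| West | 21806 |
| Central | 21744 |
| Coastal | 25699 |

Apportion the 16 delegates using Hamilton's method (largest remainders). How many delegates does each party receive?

Standard divisor: 125481 ÷ 16 ≈ 7842.562.
Standard quotas: North 2.3437, South 2.1795, East 2.6468, West 2.7805, Central 2.7726, Coastal 3.2769.
Lower quotas: North 2, South 2, East 2, West 2, Central 2, Coastal 3 (sum 13, leaving 3 seats).
Remainders in descending order: West 0.7805, Central 0.7726, East 0.6468, North 0.3437, Coastal 0.2769, South 0.1795.
The surplus seats go to West, Central, East.

North 2; South 2; East 3; West 3; Central 3; Coastal 3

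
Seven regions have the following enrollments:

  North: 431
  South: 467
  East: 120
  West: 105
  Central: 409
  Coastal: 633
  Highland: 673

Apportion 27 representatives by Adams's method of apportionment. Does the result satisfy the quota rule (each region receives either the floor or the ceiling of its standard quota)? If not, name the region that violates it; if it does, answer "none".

none

Standard quotas: North 4.100, South 4.443, East 1.142, West 0.999, Central 3.891, Coastal 6.022, Highland 6.403.
Adams allocation: North 4, South 4, East 2, West 1, Central 4, Coastal 6, Highland 6.
Every allocation lies between the lower and upper quota.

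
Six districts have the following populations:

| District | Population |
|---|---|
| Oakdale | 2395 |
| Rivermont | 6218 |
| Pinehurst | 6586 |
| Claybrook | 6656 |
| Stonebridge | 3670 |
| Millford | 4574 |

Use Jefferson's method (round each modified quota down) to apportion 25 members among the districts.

Oakdale=2, Rivermont=5, Pinehurst=5, Claybrook=6, Stonebridge=3, Millford=4

Standard divisor 30099/25 ≈ 1203.96; standard quotas: Oakdale 1.989, Rivermont 5.165, Pinehurst 5.470, Claybrook 5.528, Stonebridge 3.048, Millford 3.799.
Rounding down gives 1, 5, 5, 5, 3, 3 = 22 seats, so the divisor must be adjusted.
With modified divisor 1104: modified quotas Oakdale 2.169, Rivermont 5.632, Pinehurst 5.966, Claybrook 6.029, Stonebridge 3.324, Millford 4.143.
Rounding down: Oakdale 2, Rivermont 5, Pinehurst 5, Claybrook 6, Stonebridge 3, Millford 4 (total 25).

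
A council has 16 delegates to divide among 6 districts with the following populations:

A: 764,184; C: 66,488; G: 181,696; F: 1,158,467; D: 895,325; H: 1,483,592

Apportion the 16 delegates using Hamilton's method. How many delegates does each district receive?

A=3; C=0; G=1; F=4; D=3; H=5

Standard divisor: 4549752 ÷ 16 ≈ 284359.5.
Standard quotas: A 2.6874, C 0.2338, G 0.6390, F 4.0740, D 3.1486, H 5.2173.
Lower quotas: A 2, C 0, G 0, F 4, D 3, H 5 (sum 14, leaving 2 seats).
Remainders in descending order: A 0.6874, G 0.6390, C 0.2338, H 0.2173, D 0.1486, F 0.0740.
The surplus seats go to A, G.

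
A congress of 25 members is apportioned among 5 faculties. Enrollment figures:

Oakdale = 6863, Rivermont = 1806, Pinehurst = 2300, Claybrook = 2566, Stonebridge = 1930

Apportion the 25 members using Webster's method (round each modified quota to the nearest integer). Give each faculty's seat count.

Standard divisor 15465/25 ≈ 618.6; standard quotas: Oakdale 11.094, Rivermont 2.919, Pinehurst 3.718, Claybrook 4.148, Stonebridge 3.120.
Rounding to the nearest integer gives Oakdale 11, Rivermont 3, Pinehurst 4, Claybrook 4, Stonebridge 3 — total 25, matching the house size, so no adjustment is needed.

Oakdale 11; Rivermont 3; Pinehurst 4; Claybrook 4; Stonebridge 3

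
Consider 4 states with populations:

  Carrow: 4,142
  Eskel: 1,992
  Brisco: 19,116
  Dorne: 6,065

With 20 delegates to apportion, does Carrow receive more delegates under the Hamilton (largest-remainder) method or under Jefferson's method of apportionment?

Hamilton

Hamilton: Carrow 3, Eskel 1, Brisco 12, Dorne 4.
Jefferson: Carrow 2, Eskel 1, Brisco 13, Dorne 4.
Carrow gets 3 under Hamilton and 2 under Jefferson.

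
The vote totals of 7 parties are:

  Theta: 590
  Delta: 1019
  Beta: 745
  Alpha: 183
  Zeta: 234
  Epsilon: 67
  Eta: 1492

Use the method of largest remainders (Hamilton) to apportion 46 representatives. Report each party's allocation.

Theta=6, Delta=11, Beta=8, Alpha=2, Zeta=2, Epsilon=1, Eta=16

Total 4330; standard divisor 4330/46 ≈ 94.13.
Standard quotas: Theta 6.268, Delta 10.825, Beta 7.915, Alpha 1.944, Zeta 2.486, Epsilon 0.712, Eta 15.850.
Lower quotas: Theta 6, Delta 10, Beta 7, Alpha 1, Zeta 2, Epsilon 0, Eta 15 (sum 41, leaving 5 seats).
Remainders in descending order: Alpha 0.944, Beta 0.915, Eta 0.850, Delta 0.825, Epsilon 0.712, Zeta 0.486, Theta 0.268.
Largest remainders: Alpha, Beta, Eta, Delta, Epsilon receive the extra seats.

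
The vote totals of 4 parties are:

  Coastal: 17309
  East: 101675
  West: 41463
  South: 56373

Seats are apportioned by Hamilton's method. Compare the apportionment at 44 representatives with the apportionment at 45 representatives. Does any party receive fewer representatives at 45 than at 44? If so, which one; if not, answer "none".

Coastal

At 44 seats: Coastal 4, East 21, West 8, South 11.
At 45 seats: Coastal 3, East 21, West 9, South 12.
Coastal drops from 4 to 3.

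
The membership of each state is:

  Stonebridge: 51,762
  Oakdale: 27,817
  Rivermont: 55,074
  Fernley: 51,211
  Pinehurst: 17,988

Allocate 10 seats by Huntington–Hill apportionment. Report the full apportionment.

Stonebridge 3, Oakdale 1, Rivermont 3, Fernley 2, Pinehurst 1

With divisor 21019: modified quotas Stonebridge 2.463, Oakdale 1.323, Rivermont 2.620, Fernley 2.436, Pinehurst 0.856.
Geometric-mean thresholds: Stonebridge √(2·3)=2.449, Oakdale √(1·2)=1.414, Rivermont √(2·3)=2.449, Fernley √(2·3)=2.449, Pinehurst (min 1).
Each quota rounded against its threshold gives Stonebridge 3, Oakdale 1, Rivermont 3, Fernley 2, Pinehurst 1 (total 10).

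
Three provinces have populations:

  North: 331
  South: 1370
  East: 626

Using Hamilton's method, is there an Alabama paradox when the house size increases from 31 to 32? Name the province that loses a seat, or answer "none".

North

At 31 seats: North 5, South 18, East 8.
At 32 seats: North 4, South 19, East 9.
North drops from 5 to 4.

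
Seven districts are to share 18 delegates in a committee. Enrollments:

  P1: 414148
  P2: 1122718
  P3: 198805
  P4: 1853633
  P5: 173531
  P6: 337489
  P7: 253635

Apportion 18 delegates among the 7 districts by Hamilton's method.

Standard divisor: 4353959 ÷ 18 ≈ 241886.611.
Standard quotas: P1 1.7122, P2 4.6415, P3 0.8219, P4 7.6632, P5 0.7174, P6 1.3952, P7 1.0486.
Lower quotas: P1 1, P2 4, P3 0, P4 7, P5 0, P6 1, P7 1 (sum 14, leaving 4 seats).
Remainders in descending order: P3 0.8219, P5 0.7174, P1 0.7122, P4 0.6632, P2 0.6415, P6 0.3952, P7 0.0486.
The surplus seats go to P3, P5, P1, P4.

P1 2, P2 4, P3 1, P4 8, P5 1, P6 1, P7 1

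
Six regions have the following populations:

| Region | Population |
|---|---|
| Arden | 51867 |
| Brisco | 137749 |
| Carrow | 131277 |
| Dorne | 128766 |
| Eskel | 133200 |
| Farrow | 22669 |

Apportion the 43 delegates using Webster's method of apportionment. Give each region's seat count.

Standard divisor 605528/43 ≈ 14082.047; standard quotas: Arden 3.683, Brisco 9.782, Carrow 9.322, Dorne 9.144, Eskel 9.459, Farrow 1.610.
Rounding to the nearest integer gives Arden 4, Brisco 10, Carrow 9, Dorne 9, Eskel 9, Farrow 2 — total 43, matching the house size, so no adjustment is needed.

Arden=4, Brisco=10, Carrow=9, Dorne=9, Eskel=9, Farrow=2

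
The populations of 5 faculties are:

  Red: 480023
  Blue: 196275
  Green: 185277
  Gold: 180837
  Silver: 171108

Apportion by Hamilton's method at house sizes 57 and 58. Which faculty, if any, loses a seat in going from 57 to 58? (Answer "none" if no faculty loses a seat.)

none

At 57 seats: Red 23, Blue 9, Green 9, Gold 8, Silver 8.
At 58 seats: Red 23, Blue 9, Green 9, Gold 9, Silver 8.
No faculty's allocation decreased.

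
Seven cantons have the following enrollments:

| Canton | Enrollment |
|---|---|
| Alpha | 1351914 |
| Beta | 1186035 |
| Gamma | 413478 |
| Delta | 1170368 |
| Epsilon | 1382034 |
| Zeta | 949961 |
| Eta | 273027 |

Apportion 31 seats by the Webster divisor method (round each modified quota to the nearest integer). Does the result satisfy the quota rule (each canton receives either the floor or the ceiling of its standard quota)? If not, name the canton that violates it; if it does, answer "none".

Standard quotas: Alpha 6.230, Beta 5.466, Gamma 1.905, Delta 5.394, Epsilon 6.369, Zeta 4.378, Eta 1.258.
Webster allocation: Alpha 6, Beta 6, Gamma 2, Delta 6, Epsilon 6, Zeta 4, Eta 1.
Every allocation lies between the lower and upper quota.

none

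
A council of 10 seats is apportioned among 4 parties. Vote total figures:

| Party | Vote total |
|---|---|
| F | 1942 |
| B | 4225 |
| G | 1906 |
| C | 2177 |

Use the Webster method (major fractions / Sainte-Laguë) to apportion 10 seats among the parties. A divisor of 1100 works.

With modified divisor 1100: modified quotas F 1.765, B 3.841, G 1.733, C 1.979.
Rounding to the nearest integer: F 2, B 4, G 2, C 2 (total 10).

F: 2, B: 4, G: 2, C: 2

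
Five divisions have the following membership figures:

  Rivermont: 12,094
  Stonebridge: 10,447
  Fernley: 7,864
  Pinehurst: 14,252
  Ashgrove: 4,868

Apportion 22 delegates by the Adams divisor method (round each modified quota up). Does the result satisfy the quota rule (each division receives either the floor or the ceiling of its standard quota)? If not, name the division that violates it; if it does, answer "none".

none

Standard quotas: Rivermont 5.372, Stonebridge 4.641, Fernley 3.493, Pinehurst 6.331, Ashgrove 2.162.
Adams allocation: Rivermont 5, Stonebridge 5, Fernley 4, Pinehurst 6, Ashgrove 2.
Every allocation lies between the lower and upper quota.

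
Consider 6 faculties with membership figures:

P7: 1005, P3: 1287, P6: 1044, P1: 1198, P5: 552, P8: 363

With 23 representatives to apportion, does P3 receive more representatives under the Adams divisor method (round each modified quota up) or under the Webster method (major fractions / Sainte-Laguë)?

Adams: P7 4, P3 5, P6 4, P1 5, P5 3, P8 2.
Webster: P7 4, P3 6, P6 4, P1 5, P5 2, P8 2.
P3 gets 5 under Adams and 6 under Webster.

Webster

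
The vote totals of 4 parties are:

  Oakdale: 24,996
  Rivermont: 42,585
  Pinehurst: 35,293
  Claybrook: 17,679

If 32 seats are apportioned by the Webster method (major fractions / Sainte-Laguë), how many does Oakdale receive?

Standard divisor 120553/32 ≈ 3767.281; standard quotas: Oakdale 6.635, Rivermont 11.304, Pinehurst 9.368, Claybrook 4.693.
Rounding to the nearest integer gives Oakdale 7, Rivermont 11, Pinehurst 9, Claybrook 5 — total 32, matching the house size, so no adjustment is needed.
Oakdale receives 7.

7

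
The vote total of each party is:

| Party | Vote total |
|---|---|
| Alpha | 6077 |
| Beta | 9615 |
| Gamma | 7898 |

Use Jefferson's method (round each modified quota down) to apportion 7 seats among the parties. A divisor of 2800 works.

With modified divisor 2800: modified quotas Alpha 2.170, Beta 3.434, Gamma 2.821.
Rounding down: Alpha 2, Beta 3, Gamma 2 (total 7).

Alpha 2, Beta 3, Gamma 2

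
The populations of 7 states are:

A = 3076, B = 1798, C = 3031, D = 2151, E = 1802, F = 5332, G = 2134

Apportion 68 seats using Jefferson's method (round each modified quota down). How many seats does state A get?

Standard divisor 19324/68 ≈ 284.176; standard quotas: A 10.824, B 6.327, C 10.666, D 7.569, E 6.341, F 18.763, G 7.509.
Rounding down gives 10, 6, 10, 7, 6, 18, 7 = 64 seats, so the divisor must be adjusted.
With modified divisor 268: modified quotas A 11.478, B 6.709, C 11.310, D 8.026, E 6.724, F 19.896, G 7.963.
Rounding down: A 11, B 6, C 11, D 8, E 6, F 19, G 7 (total 68).
A receives 11.

11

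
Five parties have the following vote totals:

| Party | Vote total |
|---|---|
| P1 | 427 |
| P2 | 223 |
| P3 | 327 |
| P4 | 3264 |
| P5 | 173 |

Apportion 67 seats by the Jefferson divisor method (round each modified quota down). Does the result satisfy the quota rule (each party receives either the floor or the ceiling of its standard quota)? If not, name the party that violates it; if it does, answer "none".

P4

Standard quotas: P1 6.481, P2 3.385, P3 4.964, P4 49.544, P5 2.626.
Jefferson allocation: P1 6, P2 3, P3 5, P4 51, P5 2.
P4 has quota 49.544 (lower 49, upper 50) but receives 51 — outside the quota interval.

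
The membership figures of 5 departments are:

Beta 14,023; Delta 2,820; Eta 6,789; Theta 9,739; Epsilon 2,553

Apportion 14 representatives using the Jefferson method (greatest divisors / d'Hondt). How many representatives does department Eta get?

2

Standard divisor 35924/14 ≈ 2566; standard quotas: Beta 5.465, Delta 1.099, Eta 2.646, Theta 3.795, Epsilon 0.995.
Rounding down gives 5, 1, 2, 3, 0 = 11 seats, so the divisor must be adjusted.
With modified divisor 2300: modified quotas Beta 6.097, Delta 1.226, Eta 2.952, Theta 4.234, Epsilon 1.110.
Rounding down: Beta 6, Delta 1, Eta 2, Theta 4, Epsilon 1 (total 14).
Eta receives 2.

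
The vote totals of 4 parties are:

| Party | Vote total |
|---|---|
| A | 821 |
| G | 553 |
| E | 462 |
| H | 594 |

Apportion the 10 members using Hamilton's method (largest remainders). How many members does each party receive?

Total 2430; standard divisor 2430/10 = 243.
Standard quotas: A 3.379, G 2.276, E 1.901, H 2.444.
Lower quotas: A 3, G 2, E 1, H 2 (sum 8, leaving 2 seats).
Remainders in descending order: E 0.901, H 0.444, A 0.379, G 0.276.
The surplus seats go to E, H.

A: 3, G: 2, E: 2, H: 3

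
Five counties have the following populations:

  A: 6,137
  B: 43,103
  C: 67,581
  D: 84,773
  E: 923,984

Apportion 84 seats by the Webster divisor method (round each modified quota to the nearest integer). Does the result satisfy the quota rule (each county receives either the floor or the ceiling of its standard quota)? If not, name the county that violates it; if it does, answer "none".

Standard quotas: A 0.458, B 3.217, C 5.043, D 6.326, E 68.955.
Webster allocation: A 0, B 3, C 5, D 6, E 70.
E has quota 68.955 (lower 68, upper 69) but receives 70 — outside the quota interval.

E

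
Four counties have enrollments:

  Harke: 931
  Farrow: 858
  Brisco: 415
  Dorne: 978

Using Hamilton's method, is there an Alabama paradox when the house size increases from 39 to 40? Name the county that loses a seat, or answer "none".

none

At 39 seats: Harke 11, Farrow 11, Brisco 5, Dorne 12.
At 40 seats: Harke 12, Farrow 11, Brisco 5, Dorne 12.
No county's allocation decreased.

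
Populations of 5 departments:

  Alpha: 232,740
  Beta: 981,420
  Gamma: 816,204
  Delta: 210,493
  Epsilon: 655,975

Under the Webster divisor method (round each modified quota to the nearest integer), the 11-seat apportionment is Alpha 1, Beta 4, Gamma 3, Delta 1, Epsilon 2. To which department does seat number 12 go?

Priority for the next seat is population ÷ (current seats + 0.5).
Priorities: Alpha 155160.000, Beta 218093.333, Gamma 233201.143, Delta 140328.667, Epsilon 262390.000.
Highest priority: Epsilon.

Epsilon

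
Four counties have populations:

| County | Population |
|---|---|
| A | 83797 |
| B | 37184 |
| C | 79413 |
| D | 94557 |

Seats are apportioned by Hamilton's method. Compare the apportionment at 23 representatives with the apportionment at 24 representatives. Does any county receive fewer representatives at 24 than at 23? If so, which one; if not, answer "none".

At 23 seats: A 7, B 3, C 6, D 7.
At 24 seats: A 7, B 3, C 6, D 8.
No county's allocation decreased.

none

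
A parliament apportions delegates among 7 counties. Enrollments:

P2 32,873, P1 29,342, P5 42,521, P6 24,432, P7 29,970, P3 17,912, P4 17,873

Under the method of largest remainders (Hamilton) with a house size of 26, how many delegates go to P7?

4

The standard divisor is 194923/26 ≈ 7497.038.
Standard quotas: P2 4.3848, P1 3.9138, P5 5.6717, P6 3.2589, P7 3.9976, P3 2.3892, P4 2.3840.
Lower quotas: P2 4, P1 3, P5 5, P6 3, P7 3, P3 2, P4 2 (sum 22, leaving 4 seats).
Remainders in descending order: P7 0.9976, P1 0.9138, P5 0.6717, P3 0.3892, P2 0.3848, P4 0.3840, P6 0.2589.
The surplus seats go to P7, P1, P5, P3.
P7 receives 4.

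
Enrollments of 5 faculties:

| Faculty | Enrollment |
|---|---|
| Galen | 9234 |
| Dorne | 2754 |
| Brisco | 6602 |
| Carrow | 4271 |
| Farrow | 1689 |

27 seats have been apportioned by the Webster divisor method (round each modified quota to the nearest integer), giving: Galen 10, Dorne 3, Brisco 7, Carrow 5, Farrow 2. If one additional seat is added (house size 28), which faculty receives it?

Priority for the next seat is population ÷ (current seats + 0.5).
Priorities: Galen 879.429, Dorne 786.857, Brisco 880.267, Carrow 776.545, Farrow 675.600.
Highest priority: Brisco.

Brisco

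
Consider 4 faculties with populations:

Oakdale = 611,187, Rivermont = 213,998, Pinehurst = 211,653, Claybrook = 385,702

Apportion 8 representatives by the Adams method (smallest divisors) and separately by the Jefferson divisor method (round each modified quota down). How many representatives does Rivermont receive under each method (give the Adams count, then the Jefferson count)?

Adams: Oakdale 3, Rivermont 2, Pinehurst 1, Claybrook 2.
Jefferson: Oakdale 4, Rivermont 1, Pinehurst 1, Claybrook 2.
Rivermont gets 2 under Adams and 1 under Jefferson.

2 and 1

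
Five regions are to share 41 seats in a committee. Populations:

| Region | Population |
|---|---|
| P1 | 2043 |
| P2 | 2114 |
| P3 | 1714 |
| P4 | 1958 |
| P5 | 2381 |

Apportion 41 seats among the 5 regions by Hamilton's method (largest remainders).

The standard divisor is 10210/41 ≈ 249.024.
Standard quotas: P1 8.204, P2 8.489, P3 6.883, P4 7.863, P5 9.561.
Lower quotas: P1 8, P2 8, P3 6, P4 7, P5 9 (sum 38, leaving 3 seats).
Remainders in descending order: P3 0.883, P4 0.863, P5 0.561, P2 0.489, P1 0.204.
Largest remainders: P3, P4, P5 receive the extra seats.

P1 8, P2 8, P3 7, P4 8, P5 10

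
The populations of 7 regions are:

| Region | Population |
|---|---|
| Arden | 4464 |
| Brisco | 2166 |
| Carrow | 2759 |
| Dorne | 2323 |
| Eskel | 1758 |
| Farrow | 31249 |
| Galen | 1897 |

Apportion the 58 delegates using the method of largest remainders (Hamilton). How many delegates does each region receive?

Arden 6, Brisco 3, Carrow 3, Dorne 3, Eskel 2, Farrow 39, Galen 2

Standard divisor: 46616 ÷ 58 ≈ 803.724.
Standard quotas: Arden 5.5541, Brisco 2.6950, Carrow 3.4328, Dorne 2.8903, Eskel 2.1873, Farrow 38.8803, Galen 2.3603.
Lower quotas: Arden 5, Brisco 2, Carrow 3, Dorne 2, Eskel 2, Farrow 38, Galen 2 (sum 54, leaving 4 seats).
Remainders in descending order: Dorne 0.8903, Farrow 0.8803, Brisco 0.6950, Arden 0.5541, Carrow 0.4328, Galen 0.3603, Eskel 0.1873.
The surplus seats go to Dorne, Farrow, Brisco, Arden.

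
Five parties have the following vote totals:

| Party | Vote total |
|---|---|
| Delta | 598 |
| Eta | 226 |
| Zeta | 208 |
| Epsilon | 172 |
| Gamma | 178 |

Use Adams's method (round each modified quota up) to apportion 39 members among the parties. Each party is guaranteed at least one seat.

Standard divisor 1382/39 ≈ 35.436; standard quotas: Delta 16.876, Eta 6.378, Zeta 5.870, Epsilon 4.854, Gamma 5.023.
Rounding up gives 17, 7, 6, 5, 6 = 41 seats, so the divisor must be adjusted.
With modified divisor 37.5: modified quotas Delta 15.947, Eta 6.027, Zeta 5.547, Epsilon 4.587, Gamma 4.747.
Rounding up: Delta 16, Eta 7, Zeta 6, Epsilon 5, Gamma 5 (total 39).

Delta=16, Eta=7, Zeta=6, Epsilon=5, Gamma=5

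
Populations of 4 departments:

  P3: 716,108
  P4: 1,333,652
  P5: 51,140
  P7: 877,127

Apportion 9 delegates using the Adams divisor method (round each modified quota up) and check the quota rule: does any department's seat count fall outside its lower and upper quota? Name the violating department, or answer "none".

Standard quotas: P3 2.164, P4 4.030, P5 0.155, P7 2.651.
Adams allocation: P3 2, P4 4, P5 1, P7 2.
Every allocation lies between the lower and upper quota.

none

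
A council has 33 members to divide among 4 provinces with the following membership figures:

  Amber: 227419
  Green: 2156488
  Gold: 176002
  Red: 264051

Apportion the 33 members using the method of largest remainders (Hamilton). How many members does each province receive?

Amber 3, Green 25, Gold 2, Red 3

Total 2823960; standard divisor 2823960/33 ≈ 85574.545.
Standard quotas: Amber 2.6576, Green 25.2001, Gold 2.0567, Red 3.0856.
Lower quotas: Amber 2, Green 25, Gold 2, Red 3 (sum 32, leaving 1 seat).
Remainders in descending order: Amber 0.6576, Green 0.2001, Red 0.0856, Gold 0.0567.
The surplus seat goes to Amber.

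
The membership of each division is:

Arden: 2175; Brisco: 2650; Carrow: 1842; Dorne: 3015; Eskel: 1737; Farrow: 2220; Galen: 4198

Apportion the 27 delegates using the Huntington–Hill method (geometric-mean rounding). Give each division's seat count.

Arden: 3, Brisco: 4, Carrow: 3, Dorne: 5, Eskel: 3, Farrow: 3, Galen: 6

With divisor 661: modified quotas Arden 3.290, Brisco 4.009, Carrow 2.787, Dorne 4.561, Eskel 2.628, Farrow 3.359, Galen 6.351.
Geometric-mean thresholds: Arden √(3·4)=3.464, Brisco √(4·5)=4.472, Carrow √(2·3)=2.449, Dorne √(4·5)=4.472, Eskel √(2·3)=2.449, Farrow √(3·4)=3.464, Galen √(6·7)=6.481.
Each quota rounded against its threshold gives Arden 3, Brisco 4, Carrow 3, Dorne 5, Eskel 3, Farrow 3, Galen 6 (total 27).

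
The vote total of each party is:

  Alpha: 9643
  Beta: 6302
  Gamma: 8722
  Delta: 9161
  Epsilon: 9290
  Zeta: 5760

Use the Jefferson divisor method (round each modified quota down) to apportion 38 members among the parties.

Standard divisor 48878/38 ≈ 1286.263; standard quotas: Alpha 7.497, Beta 4.899, Gamma 6.781, Delta 7.122, Epsilon 7.222, Zeta 4.478.
Rounding down gives 7, 4, 6, 7, 7, 4 = 35 seats, so the divisor must be adjusted.
With modified divisor 1200: modified quotas Alpha 8.036, Beta 5.252, Gamma 7.268, Delta 7.634, Epsilon 7.742, Zeta 4.800.
Rounding down: Alpha 8, Beta 5, Gamma 7, Delta 7, Epsilon 7, Zeta 4 (total 38).

Alpha=8, Beta=5, Gamma=7, Delta=7, Epsilon=7, Zeta=4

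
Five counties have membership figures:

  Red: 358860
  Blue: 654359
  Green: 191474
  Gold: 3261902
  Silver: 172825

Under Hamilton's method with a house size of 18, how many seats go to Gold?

13

Total 4639420; standard divisor 4639420/18 ≈ 257745.556.
Standard quotas: Red 1.3923, Blue 2.5388, Green 0.7429, Gold 12.6555, Silver 0.6705.
Lower quotas: Red 1, Blue 2, Green 0, Gold 12, Silver 0 (sum 15, leaving 3 seats).
Remainders in descending order: Green 0.7429, Silver 0.6705, Gold 0.6555, Blue 0.5388, Red 0.3923.
Largest remainders: Green, Silver, Gold receive the extra seats.
Gold receives 13.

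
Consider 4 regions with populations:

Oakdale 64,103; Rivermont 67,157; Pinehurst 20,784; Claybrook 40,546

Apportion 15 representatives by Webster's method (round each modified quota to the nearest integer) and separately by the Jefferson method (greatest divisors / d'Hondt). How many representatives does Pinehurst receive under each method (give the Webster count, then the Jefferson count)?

Webster: Oakdale 5, Rivermont 5, Pinehurst 2, Claybrook 3.
Jefferson: Oakdale 5, Rivermont 6, Pinehurst 1, Claybrook 3.
Pinehurst gets 2 under Webster and 1 under Jefferson.

2 and 1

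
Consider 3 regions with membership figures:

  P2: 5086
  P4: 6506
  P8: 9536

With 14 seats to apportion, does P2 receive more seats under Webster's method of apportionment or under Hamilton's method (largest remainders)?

Hamilton

Webster: P2 3, P4 4, P8 7.
Hamilton: P2 4, P4 4, P8 6.
P2 gets 3 under Webster and 4 under Hamilton.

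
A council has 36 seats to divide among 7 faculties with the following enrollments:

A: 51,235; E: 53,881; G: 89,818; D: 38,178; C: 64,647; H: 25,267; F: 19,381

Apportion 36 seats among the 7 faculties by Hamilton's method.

Total 342407; standard divisor 342407/36 ≈ 9511.306.
Standard quotas: A 5.3867, E 5.6649, G 9.4433, D 4.0140, C 6.7969, H 2.6565, F 2.0377.
Lower quotas: A 5, E 5, G 9, D 4, C 6, H 2, F 2 (sum 33, leaving 3 seats).
Remainders in descending order: C 0.7969, E 0.6649, H 0.6565, G 0.4433, A 0.3867, F 0.0377, D 0.0140.
Largest remainders: C, E, H receive the extra seats.

A=5, E=6, G=9, D=4, C=7, H=3, F=2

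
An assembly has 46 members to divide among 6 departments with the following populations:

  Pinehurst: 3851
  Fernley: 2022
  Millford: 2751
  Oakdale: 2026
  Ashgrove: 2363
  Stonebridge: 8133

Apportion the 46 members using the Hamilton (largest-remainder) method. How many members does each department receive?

Pinehurst 8, Fernley 4, Millford 6, Oakdale 5, Ashgrove 5, Stonebridge 18

Standard divisor: 21146 ÷ 46 ≈ 459.696.
Standard quotas: Pinehurst 8.3773, Fernley 4.3986, Millford 5.9844, Oakdale 4.4073, Ashgrove 5.1404, Stonebridge 17.6921.
Lower quotas: Pinehurst 8, Fernley 4, Millford 5, Oakdale 4, Ashgrove 5, Stonebridge 17 (sum 43, leaving 3 seats).
Remainders in descending order: Millford 0.9844, Stonebridge 0.6921, Oakdale 0.4073, Fernley 0.3986, Pinehurst 0.3773, Ashgrove 0.1404.
The surplus seats go to Millford, Stonebridge, Oakdale.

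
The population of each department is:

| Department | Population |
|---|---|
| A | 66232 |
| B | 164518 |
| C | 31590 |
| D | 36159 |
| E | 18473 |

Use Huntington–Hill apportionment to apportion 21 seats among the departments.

With divisor 14786: modified quotas A 4.479, B 11.127, C 2.136, D 2.445, E 1.249.
Geometric-mean thresholds: A √(4·5)=4.472, B √(11·12)=11.489, C √(2·3)=2.449, D √(2·3)=2.449, E √(1·2)=1.414.
Each quota rounded against its threshold gives A 5, B 11, C 2, D 2, E 1 (total 21).

A: 5; B: 11; C: 2; D: 2; E: 1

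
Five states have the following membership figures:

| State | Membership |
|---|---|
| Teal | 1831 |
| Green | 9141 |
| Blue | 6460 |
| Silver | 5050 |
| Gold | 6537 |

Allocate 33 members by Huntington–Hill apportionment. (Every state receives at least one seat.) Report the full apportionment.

With divisor 873: modified quotas Teal 2.097, Green 10.471, Blue 7.400, Silver 5.785, Gold 7.488.
Geometric-mean thresholds: Teal √(2·3)=2.449, Green √(10·11)=10.488, Blue √(7·8)=7.483, Silver √(5·6)=5.477, Gold √(7·8)=7.483.
Each quota rounded against its threshold gives Teal 2, Green 10, Blue 7, Silver 6, Gold 8 (total 33).

Teal: 2, Green: 10, Blue: 7, Silver: 6, Gold: 8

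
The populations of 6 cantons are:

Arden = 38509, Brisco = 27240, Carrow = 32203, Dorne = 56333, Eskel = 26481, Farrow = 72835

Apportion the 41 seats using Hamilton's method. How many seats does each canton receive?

Standard divisor: 253601 ÷ 41 ≈ 6185.39.
Standard quotas: Arden 6.2258, Brisco 4.4039, Carrow 5.2063, Dorne 9.1074, Eskel 4.2812, Farrow 11.7753.
Lower quotas: Arden 6, Brisco 4, Carrow 5, Dorne 9, Eskel 4, Farrow 11 (sum 39, leaving 2 seats).
Remainders in descending order: Farrow 0.7753, Brisco 0.4039, Eskel 0.2812, Arden 0.2258, Carrow 0.2063, Dorne 0.1074.
Largest remainders: Farrow, Brisco receive the extra seats.

Arden 6, Brisco 5, Carrow 5, Dorne 9, Eskel 4, Farrow 12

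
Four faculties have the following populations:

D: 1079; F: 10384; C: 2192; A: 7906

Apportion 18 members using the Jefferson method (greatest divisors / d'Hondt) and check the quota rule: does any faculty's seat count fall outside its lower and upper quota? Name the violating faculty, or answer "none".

none

Standard quotas: D 0.901, F 8.669, C 1.830, A 6.600.
Jefferson allocation: D 0, F 9, C 2, A 7.
Every allocation lies between the lower and upper quota.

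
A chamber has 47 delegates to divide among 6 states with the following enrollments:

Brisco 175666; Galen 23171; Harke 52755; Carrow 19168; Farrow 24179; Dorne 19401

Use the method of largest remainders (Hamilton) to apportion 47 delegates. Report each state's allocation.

Brisco=26; Galen=3; Harke=8; Carrow=3; Farrow=4; Dorne=3

Standard divisor: 314340 ÷ 47 ≈ 6688.085.
Standard quotas: Brisco 26.2655, Galen 3.4645, Harke 7.8879, Carrow 2.8660, Farrow 3.6152, Dorne 2.9008.
Lower quotas: Brisco 26, Galen 3, Harke 7, Carrow 2, Farrow 3, Dorne 2 (sum 43, leaving 4 seats).
Remainders in descending order: Dorne 0.9008, Harke 0.8879, Carrow 0.8660, Farrow 0.6152, Galen 0.4645, Brisco 0.2655.
Largest remainders: Dorne, Harke, Carrow, Farrow receive the extra seats.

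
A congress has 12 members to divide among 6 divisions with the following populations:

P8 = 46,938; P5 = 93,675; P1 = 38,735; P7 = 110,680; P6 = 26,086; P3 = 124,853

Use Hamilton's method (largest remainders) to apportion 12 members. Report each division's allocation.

P8 1, P5 3, P1 1, P7 3, P6 1, P3 3

Standard divisor: 440967 ÷ 12 ≈ 36747.25.
Standard quotas: P8 1.2773, P5 2.5492, P1 1.0541, P7 3.0119, P6 0.7099, P3 3.3976.
Lower quotas: P8 1, P5 2, P1 1, P7 3, P6 0, P3 3 (sum 10, leaving 2 seats).
Remainders in descending order: P6 0.7099, P5 0.5492, P3 0.3976, P8 0.2773, P1 0.0541, P7 0.0119.
Largest remainders: P6, P5 receive the extra seats.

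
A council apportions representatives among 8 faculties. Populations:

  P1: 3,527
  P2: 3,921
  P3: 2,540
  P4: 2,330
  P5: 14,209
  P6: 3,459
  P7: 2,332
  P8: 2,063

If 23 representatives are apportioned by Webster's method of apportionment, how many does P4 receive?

2

Standard divisor 34381/23 ≈ 1494.826; standard quotas: P1 2.359, P2 2.623, P3 1.699, P4 1.559, P5 9.505, P6 2.314, P7 1.560, P8 1.380.
Rounding to the nearest integer gives 2, 3, 2, 2, 10, 2, 2, 1 = 24 seats, so the divisor must be adjusted.
With modified divisor 1500: modified quotas P1 2.351, P2 2.614, P3 1.693, P4 1.553, P5 9.473, P6 2.306, P7 1.555, P8 1.375.
Rounding to the nearest integer: P1 2, P2 3, P3 2, P4 2, P5 9, P6 2, P7 2, P8 1 (total 23).
P4 receives 2.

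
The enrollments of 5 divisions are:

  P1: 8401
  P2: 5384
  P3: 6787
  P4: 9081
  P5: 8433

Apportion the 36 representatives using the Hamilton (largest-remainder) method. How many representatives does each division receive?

Total 38086; standard divisor 38086/36 ≈ 1057.944.
Standard quotas: P1 7.9409, P2 5.0891, P3 6.4153, P4 8.5836, P5 7.9711.
Lower quotas: P1 7, P2 5, P3 6, P4 8, P5 7 (sum 33, leaving 3 seats).
Remainders in descending order: P5 0.9711, P1 0.9409, P4 0.5836, P3 0.4153, P2 0.0891.
Largest remainders: P5, P1, P4 receive the extra seats.

P1: 8, P2: 5, P3: 6, P4: 9, P5: 8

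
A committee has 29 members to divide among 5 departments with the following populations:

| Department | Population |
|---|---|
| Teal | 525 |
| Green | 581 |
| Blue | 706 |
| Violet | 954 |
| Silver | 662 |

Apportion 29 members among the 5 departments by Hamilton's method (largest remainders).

The standard divisor is 3428/29 ≈ 118.207.
Standard quotas: Teal 4.441, Green 4.915, Blue 5.973, Violet 8.071, Silver 5.600.
Lower quotas: Teal 4, Green 4, Blue 5, Violet 8, Silver 5 (sum 26, leaving 3 seats).
Remainders in descending order: Blue 0.973, Green 0.915, Silver 0.600, Teal 0.441, Violet 0.071.
Largest remainders: Blue, Green, Silver receive the extra seats.

Teal: 4, Green: 5, Blue: 6, Violet: 8, Silver: 6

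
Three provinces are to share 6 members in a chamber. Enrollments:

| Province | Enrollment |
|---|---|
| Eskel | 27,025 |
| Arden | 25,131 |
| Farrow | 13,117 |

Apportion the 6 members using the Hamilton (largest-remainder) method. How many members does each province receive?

Total 65273; standard divisor 65273/6 ≈ 10878.833.
Standard quotas: Eskel 2.4842, Arden 2.3101, Farrow 1.2057.
Lower quotas: Eskel 2, Arden 2, Farrow 1 (sum 5, leaving 1 seat).
Remainders in descending order: Eskel 0.4842, Arden 0.3101, Farrow 0.2057.
The surplus seat goes to Eskel.

Eskel 3; Arden 2; Farrow 1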